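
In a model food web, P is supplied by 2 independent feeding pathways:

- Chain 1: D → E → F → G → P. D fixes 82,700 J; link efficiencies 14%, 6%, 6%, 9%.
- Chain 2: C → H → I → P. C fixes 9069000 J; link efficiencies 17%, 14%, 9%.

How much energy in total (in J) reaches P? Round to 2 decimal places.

19429.55 J

Chain 1: 82700 × 0.14 × 0.06 × 0.06 × 0.09 = 3.751272 J
Chain 2: 9069000 × 0.17 × 0.14 × 0.09 = 19425.798 J
Total at P: 3.751272 + 19425.798 = 19429.549272 J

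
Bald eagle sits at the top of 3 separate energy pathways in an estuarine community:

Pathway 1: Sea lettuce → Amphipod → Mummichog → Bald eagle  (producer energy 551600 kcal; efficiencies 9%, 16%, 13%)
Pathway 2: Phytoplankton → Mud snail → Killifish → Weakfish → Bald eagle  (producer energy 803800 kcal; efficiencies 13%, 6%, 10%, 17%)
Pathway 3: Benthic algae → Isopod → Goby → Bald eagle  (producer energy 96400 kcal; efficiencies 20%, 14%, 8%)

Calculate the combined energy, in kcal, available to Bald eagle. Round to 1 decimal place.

Pathway 1: 551600 × 0.09 × 0.16 × 0.13 = 1032.5952 kcal
Pathway 2: 803800 × 0.13 × 0.06 × 0.1 × 0.17 = 106.58388 kcal
Pathway 3: 96400 × 0.2 × 0.14 × 0.08 = 215.936 kcal
Total at Bald eagle: 1032.5952 + 106.58388 + 215.936 = 1355.11508 kcal

1355.1 kcal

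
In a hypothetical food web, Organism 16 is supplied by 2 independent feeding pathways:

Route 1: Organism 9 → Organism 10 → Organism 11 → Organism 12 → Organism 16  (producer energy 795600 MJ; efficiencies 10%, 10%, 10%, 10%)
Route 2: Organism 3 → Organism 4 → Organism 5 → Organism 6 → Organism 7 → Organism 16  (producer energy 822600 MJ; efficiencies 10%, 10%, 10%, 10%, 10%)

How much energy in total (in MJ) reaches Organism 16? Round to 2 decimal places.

Route 1: 795600 × 0.1 × 0.1 × 0.1 × 0.1 = 79.56 MJ
Route 2: 822600 × 0.1 × 0.1 × 0.1 × 0.1 × 0.1 = 8.226 MJ
Total at Organism 16: 79.56 + 8.226 = 87.786 MJ

87.79 MJ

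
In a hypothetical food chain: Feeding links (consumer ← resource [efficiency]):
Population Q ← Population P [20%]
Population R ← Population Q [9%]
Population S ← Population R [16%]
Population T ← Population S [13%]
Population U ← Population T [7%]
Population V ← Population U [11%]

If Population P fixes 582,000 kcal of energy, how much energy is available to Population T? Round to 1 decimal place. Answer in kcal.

Population Q: 582000 × 0.2 = 116400 kcal
Population R: 116400 × 0.09 = 10476 kcal
Population S: 10476 × 0.16 = 1676.16 kcal
Population T: 1676.16 × 0.13 = 217.9008 kcal

217.9 kcal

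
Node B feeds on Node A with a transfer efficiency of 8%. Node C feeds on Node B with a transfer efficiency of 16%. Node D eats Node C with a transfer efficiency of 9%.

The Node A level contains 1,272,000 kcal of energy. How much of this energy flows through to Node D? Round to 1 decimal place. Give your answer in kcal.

1465.3 kcal

Node B: 1272000 × 0.08 = 101760 kcal
Node C: 101760 × 0.16 = 16281.6 kcal
Node D: 16281.6 × 0.09 = 1465.344 kcal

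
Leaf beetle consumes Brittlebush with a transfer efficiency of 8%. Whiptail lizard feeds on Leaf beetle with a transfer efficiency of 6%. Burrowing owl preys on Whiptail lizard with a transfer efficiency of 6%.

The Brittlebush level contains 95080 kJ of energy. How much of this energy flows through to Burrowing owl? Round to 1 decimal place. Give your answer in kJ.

Leaf beetle: 95080 × 0.08 = 7606.4 kJ
Whiptail lizard: 7606.4 × 0.06 = 456.384 kJ
Burrowing owl: 456.384 × 0.06 = 27.38304 kJ

27.4 kJ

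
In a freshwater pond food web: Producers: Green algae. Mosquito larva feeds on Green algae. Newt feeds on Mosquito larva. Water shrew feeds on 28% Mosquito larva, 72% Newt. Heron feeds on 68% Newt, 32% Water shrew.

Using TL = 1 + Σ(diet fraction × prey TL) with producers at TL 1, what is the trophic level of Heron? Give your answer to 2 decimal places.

Mosquito larva: 1 + 1 = 2
Newt: 1 + 2 = 3
Water shrew: 1 + (0.28×2 + 0.72×3) = 3.72
Heron: 1 + (0.68×3 + 0.32×3.72) = 4.2304

4.23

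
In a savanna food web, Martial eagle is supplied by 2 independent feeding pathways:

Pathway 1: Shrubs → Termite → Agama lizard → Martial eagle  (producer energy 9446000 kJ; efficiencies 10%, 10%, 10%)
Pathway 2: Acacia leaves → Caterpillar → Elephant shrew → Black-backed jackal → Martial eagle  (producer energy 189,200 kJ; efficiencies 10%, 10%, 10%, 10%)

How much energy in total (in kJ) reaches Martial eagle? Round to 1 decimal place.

9464.9 kJ

Pathway 1: 9446000 × 0.1 × 0.1 × 0.1 = 9446 kJ
Pathway 2: 189200 × 0.1 × 0.1 × 0.1 × 0.1 = 18.92 kJ
Total at Martial eagle: 9446 + 18.92 = 9464.92 kJ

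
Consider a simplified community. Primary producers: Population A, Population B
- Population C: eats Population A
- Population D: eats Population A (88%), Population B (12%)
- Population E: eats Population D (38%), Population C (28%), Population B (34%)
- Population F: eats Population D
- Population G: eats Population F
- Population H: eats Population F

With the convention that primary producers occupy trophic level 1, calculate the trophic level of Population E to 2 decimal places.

2.66

Population C: 1 + 1 = 2
Population D: 1 + (0.88×1 + 0.12×1) = 2
Population E: 1 + (0.38×2 + 0.28×2 + 0.34×1) = 2.66
Population F: 1 + 2 = 3
Population G: 1 + 3 = 4
Population H: 1 + 3 = 4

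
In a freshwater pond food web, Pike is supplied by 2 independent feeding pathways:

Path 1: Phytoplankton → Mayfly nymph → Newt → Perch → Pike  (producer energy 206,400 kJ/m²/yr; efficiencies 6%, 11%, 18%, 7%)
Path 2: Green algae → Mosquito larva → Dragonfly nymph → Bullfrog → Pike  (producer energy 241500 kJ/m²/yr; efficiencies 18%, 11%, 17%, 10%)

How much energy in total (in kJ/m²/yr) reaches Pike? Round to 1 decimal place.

98.5 kJ/m²/yr

Path 1: 206400 × 0.06 × 0.11 × 0.18 × 0.07 = 17.164224 kJ/m²/yr
Path 2: 241500 × 0.18 × 0.11 × 0.17 × 0.1 = 81.2889 kJ/m²/yr
Total at Pike: 17.164224 + 81.2889 = 98.453124 kJ/m²/yr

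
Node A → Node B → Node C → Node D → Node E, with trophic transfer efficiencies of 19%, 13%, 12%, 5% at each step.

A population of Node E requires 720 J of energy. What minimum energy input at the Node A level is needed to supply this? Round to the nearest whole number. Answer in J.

Cumulative transfer efficiency: 0.19 × 0.13 × 0.12 × 0.05 = 0.0001482
Node A energy = 720 / 0.0001482 = 4858300 J

4858300 J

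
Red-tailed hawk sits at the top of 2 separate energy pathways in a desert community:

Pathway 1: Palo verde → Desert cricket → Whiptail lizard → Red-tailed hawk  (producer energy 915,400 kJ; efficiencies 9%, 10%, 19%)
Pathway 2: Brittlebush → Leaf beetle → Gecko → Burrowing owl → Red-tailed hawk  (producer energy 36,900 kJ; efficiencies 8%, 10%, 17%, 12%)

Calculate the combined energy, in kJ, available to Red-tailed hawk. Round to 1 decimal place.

1571.4 kJ

Pathway 1: 915400 × 0.09 × 0.1 × 0.19 = 1565.334 kJ
Pathway 2: 36900 × 0.08 × 0.1 × 0.17 × 0.12 = 6.02208 kJ
Total at Red-tailed hawk: 1565.334 + 6.02208 = 1571.35608 kJ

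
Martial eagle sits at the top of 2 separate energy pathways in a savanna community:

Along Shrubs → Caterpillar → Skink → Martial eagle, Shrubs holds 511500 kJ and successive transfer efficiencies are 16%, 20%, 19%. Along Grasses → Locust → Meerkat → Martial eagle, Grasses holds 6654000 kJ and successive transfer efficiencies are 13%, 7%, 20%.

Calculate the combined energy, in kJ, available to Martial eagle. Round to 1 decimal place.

Via Shrubs: 511500 × 0.16 × 0.2 × 0.19 = 3109.92 kJ
Via Grasses: 6654000 × 0.13 × 0.07 × 0.2 = 12110.28 kJ
Total at Martial eagle: 3109.92 + 12110.28 = 15220.2 kJ

15220.2 kJ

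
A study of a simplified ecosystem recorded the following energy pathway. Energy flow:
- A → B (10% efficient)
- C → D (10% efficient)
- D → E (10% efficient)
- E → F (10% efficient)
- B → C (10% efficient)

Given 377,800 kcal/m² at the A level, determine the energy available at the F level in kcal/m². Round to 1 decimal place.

3.8 kcal/m²

B: 377800 × 0.1 = 37780 kcal/m²
C: 37780 × 0.1 = 3778 kcal/m²
D: 3778 × 0.1 = 377.8 kcal/m²
E: 377.8 × 0.1 = 37.78 kcal/m²
F: 37.78 × 0.1 = 3.778 kcal/m²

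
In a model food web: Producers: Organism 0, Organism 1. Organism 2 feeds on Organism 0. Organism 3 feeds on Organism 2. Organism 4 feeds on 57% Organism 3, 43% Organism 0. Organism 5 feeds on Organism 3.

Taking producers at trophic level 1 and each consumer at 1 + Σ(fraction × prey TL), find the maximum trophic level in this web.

Organism 2: 1 + 1 = 2
Organism 3: 1 + 2 = 3
Organism 4: 1 + (0.57×3 + 0.43×1) = 3.14
Organism 5: 1 + 3 = 4

4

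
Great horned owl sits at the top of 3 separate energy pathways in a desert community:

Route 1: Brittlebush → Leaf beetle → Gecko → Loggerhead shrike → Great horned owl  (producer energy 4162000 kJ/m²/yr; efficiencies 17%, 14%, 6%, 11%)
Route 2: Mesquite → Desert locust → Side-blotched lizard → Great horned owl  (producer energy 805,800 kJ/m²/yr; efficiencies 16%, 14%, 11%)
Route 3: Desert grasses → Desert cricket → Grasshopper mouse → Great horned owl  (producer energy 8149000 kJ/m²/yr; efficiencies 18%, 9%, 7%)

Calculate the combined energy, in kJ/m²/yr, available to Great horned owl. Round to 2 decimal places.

Route 1: 4162000 × 0.17 × 0.14 × 0.06 × 0.11 = 653.76696 kJ/m²/yr
Route 2: 805800 × 0.16 × 0.14 × 0.11 = 1985.4912 kJ/m²/yr
Route 3: 8149000 × 0.18 × 0.09 × 0.07 = 9240.966 kJ/m²/yr
Total at Great horned owl: 653.76696 + 1985.4912 + 9240.966 = 11880.22416 kJ/m²/yr

11880.22 kJ/m²/yr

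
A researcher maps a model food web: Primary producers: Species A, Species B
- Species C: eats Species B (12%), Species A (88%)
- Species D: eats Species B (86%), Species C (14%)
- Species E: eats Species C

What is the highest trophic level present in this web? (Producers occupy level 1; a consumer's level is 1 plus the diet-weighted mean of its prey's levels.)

3

Species C: 1 + (0.12×1 + 0.88×1) = 2
Species D: 1 + (0.86×1 + 0.14×2) = 2.14
Species E: 1 + 2 = 3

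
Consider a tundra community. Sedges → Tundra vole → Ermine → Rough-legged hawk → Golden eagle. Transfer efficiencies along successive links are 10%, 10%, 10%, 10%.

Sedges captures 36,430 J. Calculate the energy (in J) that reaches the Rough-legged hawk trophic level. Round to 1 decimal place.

36.4 J

Tundra vole: 36430 × 0.1 = 3643 J
Ermine: 3643 × 0.1 = 364.3 J
Rough-legged hawk: 364.3 × 0.1 = 36.43 J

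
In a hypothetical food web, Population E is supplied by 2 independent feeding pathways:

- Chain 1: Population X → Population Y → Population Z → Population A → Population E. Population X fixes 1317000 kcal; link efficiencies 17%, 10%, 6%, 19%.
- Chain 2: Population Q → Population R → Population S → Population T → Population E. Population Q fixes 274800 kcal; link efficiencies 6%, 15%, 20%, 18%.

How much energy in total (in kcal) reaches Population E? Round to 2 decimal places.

344.27 kcal

Chain 1: 1317000 × 0.17 × 0.1 × 0.06 × 0.19 = 255.2346 kcal
Chain 2: 274800 × 0.06 × 0.15 × 0.2 × 0.18 = 89.0352 kcal
Total at Population E: 255.2346 + 89.0352 = 344.2698 kcal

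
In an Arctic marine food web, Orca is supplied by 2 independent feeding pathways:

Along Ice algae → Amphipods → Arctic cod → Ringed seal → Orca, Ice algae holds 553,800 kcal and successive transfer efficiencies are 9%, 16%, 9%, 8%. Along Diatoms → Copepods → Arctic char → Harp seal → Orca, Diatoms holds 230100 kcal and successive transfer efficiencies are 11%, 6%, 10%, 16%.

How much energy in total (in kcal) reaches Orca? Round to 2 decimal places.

81.72 kcal

Via Ice algae: 553800 × 0.09 × 0.16 × 0.09 × 0.08 = 57.417984 kcal
Via Diatoms: 230100 × 0.11 × 0.06 × 0.1 × 0.16 = 24.29856 kcal
Total at Orca: 57.417984 + 24.29856 = 81.716544 kcal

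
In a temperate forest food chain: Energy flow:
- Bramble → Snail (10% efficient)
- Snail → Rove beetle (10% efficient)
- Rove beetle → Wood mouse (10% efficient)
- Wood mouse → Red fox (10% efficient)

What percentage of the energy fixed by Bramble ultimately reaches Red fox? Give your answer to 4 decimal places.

Product of link efficiencies: 0.1 × 0.1 × 0.1 × 0.1 = 0.0001
As a percentage: 0.0001 × 100 = 0.0100%

0.0100%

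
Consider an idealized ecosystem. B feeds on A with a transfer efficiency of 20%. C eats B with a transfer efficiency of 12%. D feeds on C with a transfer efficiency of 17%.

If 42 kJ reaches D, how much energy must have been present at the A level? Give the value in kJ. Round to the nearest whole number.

Cumulative transfer efficiency: 0.2 × 0.12 × 0.17 = 0.00408
A energy = 42 / 0.00408 = 10294 kJ

10294 kJ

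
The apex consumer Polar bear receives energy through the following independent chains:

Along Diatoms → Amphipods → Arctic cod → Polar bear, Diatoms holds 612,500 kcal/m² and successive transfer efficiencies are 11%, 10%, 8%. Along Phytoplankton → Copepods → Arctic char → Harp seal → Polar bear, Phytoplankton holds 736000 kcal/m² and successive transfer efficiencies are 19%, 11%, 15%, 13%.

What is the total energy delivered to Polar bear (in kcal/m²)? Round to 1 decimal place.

839.0 kcal/m²

Via Diatoms: 612500 × 0.11 × 0.1 × 0.08 = 539 kcal/m²
Via Phytoplankton: 736000 × 0.19 × 0.11 × 0.15 × 0.13 = 299.9568 kcal/m²
Total at Polar bear: 539 + 299.9568 = 838.9568 kcal/m²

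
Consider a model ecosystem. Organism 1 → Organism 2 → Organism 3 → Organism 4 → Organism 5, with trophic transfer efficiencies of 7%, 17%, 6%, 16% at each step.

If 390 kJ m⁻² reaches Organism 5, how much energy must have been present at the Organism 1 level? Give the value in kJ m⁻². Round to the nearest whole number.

Cumulative transfer efficiency: 0.07 × 0.17 × 0.06 × 0.16 = 0.00011424
Organism 1 energy = 390 / 0.00011424 = 3413866 kJ m⁻²

3413866 kJ m⁻²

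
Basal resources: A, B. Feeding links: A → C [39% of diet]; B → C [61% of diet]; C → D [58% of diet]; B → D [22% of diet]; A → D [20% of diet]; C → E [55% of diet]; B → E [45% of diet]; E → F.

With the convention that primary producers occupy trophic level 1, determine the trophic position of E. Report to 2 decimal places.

2.55

C: 1 + (0.39×1 + 0.61×1) = 2
D: 1 + (0.58×2 + 0.22×1 + 0.2×1) = 2.58
E: 1 + (0.55×2 + 0.45×1) = 2.55
F: 1 + 2.55 = 3.55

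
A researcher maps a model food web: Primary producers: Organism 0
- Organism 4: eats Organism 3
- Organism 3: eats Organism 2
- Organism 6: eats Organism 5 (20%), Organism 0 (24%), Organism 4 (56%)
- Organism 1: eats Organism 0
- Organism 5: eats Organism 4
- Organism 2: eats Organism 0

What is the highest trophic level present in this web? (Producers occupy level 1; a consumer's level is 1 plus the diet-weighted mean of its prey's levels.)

Organism 1: 1 + 1 = 2
Organism 2: 1 + 1 = 2
Organism 3: 1 + 2 = 3
Organism 4: 1 + 3 = 4
Organism 5: 1 + 4 = 5
Organism 6: 1 + (0.2×5 + 0.24×1 + 0.56×4) = 4.48

5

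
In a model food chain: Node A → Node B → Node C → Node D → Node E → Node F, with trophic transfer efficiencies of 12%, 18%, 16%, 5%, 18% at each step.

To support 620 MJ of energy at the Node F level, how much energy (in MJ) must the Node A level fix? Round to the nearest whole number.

Cumulative transfer efficiency: 0.12 × 0.18 × 0.16 × 0.05 × 0.18 = 0.000031104
Node A energy = 620 / 0.000031104 = 19933128 MJ

19933128 MJ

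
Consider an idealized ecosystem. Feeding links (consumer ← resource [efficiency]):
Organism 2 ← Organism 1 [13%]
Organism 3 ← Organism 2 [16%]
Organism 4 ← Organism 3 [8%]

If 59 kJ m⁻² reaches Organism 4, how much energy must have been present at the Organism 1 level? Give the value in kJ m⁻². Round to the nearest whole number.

35457 kJ m⁻²

Cumulative transfer efficiency: 0.13 × 0.16 × 0.08 = 0.001664
Organism 1 energy = 59 / 0.001664 = 35457 kJ m⁻²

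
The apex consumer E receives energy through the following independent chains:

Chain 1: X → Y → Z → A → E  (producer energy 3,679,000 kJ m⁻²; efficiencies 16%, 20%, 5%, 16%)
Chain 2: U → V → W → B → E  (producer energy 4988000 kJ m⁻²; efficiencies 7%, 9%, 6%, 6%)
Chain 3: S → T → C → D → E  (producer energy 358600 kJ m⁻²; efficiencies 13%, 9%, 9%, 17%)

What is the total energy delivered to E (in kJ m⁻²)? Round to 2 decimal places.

1119.14 kJ m⁻²

Chain 1: 3679000 × 0.16 × 0.2 × 0.05 × 0.16 = 941.824 kJ m⁻²
Chain 2: 4988000 × 0.07 × 0.09 × 0.06 × 0.06 = 113.12784 kJ m⁻²
Chain 3: 358600 × 0.13 × 0.09 × 0.09 × 0.17 = 64.192986 kJ m⁻²
Total at E: 941.824 + 113.12784 + 64.192986 = 1119.144826 kJ m⁻²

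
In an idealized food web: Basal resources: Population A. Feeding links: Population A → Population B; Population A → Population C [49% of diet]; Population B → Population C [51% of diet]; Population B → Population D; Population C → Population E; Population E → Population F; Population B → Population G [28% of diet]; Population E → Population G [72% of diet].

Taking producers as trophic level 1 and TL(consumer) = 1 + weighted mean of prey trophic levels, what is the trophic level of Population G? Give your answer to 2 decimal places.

4.09

Population B: 1 + 1 = 2
Population C: 1 + (0.49×1 + 0.51×2) = 2.51
Population D: 1 + 2 = 3
Population E: 1 + 2.51 = 3.51
Population F: 1 + 3.51 = 4.51
Population G: 1 + (0.28×2 + 0.72×3.51) = 4.0872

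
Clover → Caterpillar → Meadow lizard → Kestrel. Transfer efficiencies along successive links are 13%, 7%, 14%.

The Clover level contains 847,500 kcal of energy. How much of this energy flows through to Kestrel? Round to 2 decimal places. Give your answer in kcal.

1079.72 kcal

Caterpillar: 847500 × 0.13 = 110175 kcal
Meadow lizard: 110175 × 0.07 = 7712.25 kcal
Kestrel: 7712.25 × 0.14 = 1079.715 kcal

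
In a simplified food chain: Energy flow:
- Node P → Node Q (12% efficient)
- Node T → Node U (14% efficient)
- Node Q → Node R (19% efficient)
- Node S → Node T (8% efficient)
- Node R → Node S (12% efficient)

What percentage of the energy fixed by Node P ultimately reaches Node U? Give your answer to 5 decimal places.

Product of link efficiencies: 0.12 × 0.19 × 0.12 × 0.08 × 0.14 = 0.0000306432
As a percentage: 0.0000306432 × 100 = 0.00306%

0.00306%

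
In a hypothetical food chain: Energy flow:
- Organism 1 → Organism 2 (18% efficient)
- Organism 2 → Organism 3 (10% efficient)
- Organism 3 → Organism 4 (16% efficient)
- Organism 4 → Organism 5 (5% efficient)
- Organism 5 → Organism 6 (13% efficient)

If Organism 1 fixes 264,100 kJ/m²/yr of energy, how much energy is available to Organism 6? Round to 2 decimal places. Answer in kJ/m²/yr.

4.94 kJ/m²/yr

Organism 2: 264100 × 0.18 = 47538 kJ/m²/yr
Organism 3: 47538 × 0.1 = 4753.8 kJ/m²/yr
Organism 4: 4753.8 × 0.16 = 760.608 kJ/m²/yr
Organism 5: 760.608 × 0.05 = 38.0304 kJ/m²/yr
Organism 6: 38.0304 × 0.13 = 4.943952 kJ/m²/yr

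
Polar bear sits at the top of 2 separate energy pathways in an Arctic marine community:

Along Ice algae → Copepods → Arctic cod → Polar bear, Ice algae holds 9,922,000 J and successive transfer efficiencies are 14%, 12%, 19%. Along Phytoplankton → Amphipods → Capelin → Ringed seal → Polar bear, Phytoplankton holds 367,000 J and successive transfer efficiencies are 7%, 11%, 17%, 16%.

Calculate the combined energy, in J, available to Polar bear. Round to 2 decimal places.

Via Ice algae: 9922000 × 0.14 × 0.12 × 0.19 = 31671.024 J
Via Phytoplankton: 367000 × 0.07 × 0.11 × 0.17 × 0.16 = 76.86448 J
Total at Polar bear: 31671.024 + 76.86448 = 31747.88848 J

31747.89 J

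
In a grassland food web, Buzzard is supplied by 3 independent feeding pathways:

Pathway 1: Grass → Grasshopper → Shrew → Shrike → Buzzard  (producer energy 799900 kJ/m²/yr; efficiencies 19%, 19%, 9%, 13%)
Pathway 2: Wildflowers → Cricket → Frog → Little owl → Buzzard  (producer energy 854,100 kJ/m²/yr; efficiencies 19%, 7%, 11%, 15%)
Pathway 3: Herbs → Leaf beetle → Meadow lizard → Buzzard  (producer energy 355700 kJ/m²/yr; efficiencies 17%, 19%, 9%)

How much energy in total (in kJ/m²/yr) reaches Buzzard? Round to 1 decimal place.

1559.3 kJ/m²/yr

Pathway 1: 799900 × 0.19 × 0.19 × 0.09 × 0.13 = 337.853763 kJ/m²/yr
Pathway 2: 854100 × 0.19 × 0.07 × 0.11 × 0.15 = 187.432245 kJ/m²/yr
Pathway 3: 355700 × 0.17 × 0.19 × 0.09 = 1034.0199 kJ/m²/yr
Total at Buzzard: 337.853763 + 187.432245 + 1034.0199 = 1559.305908 kJ/m²/yr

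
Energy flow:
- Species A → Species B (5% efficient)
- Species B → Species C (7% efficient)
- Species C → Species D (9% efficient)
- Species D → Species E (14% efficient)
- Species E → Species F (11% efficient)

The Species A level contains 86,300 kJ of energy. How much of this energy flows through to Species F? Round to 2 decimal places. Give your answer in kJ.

0.42 kJ

Species B: 86300 × 0.05 = 4315 kJ
Species C: 4315 × 0.07 = 302.05 kJ
Species D: 302.05 × 0.09 = 27.1845 kJ
Species E: 27.1845 × 0.14 = 3.80583 kJ
Species F: 3.80583 × 0.11 = 0.4186413 kJ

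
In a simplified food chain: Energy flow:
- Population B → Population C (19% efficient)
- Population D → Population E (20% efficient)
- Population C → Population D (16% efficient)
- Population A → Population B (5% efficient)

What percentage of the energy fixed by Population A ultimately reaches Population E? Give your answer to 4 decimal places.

Product of link efficiencies: 0.05 × 0.19 × 0.16 × 0.2 = 0.000304
As a percentage: 0.000304 × 100 = 0.0304%

0.0304%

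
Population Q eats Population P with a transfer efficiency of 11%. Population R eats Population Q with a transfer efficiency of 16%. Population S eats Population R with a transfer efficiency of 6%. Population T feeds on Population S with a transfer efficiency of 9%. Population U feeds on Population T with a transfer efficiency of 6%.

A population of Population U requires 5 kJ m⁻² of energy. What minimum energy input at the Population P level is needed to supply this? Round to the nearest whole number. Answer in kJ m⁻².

876824 kJ m⁻²

Cumulative transfer efficiency: 0.11 × 0.16 × 0.06 × 0.09 × 0.06 = 0.0000057024
Population P energy = 5 / 0.0000057024 = 876824 kJ m⁻²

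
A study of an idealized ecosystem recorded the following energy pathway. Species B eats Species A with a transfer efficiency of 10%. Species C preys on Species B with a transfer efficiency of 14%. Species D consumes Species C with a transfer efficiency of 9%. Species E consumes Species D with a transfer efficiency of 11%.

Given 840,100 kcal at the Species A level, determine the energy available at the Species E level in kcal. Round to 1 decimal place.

116.4 kcal

Species B: 840100 × 0.1 = 84010 kcal
Species C: 84010 × 0.14 = 11761.4 kcal
Species D: 11761.4 × 0.09 = 1058.526 kcal
Species E: 1058.526 × 0.11 = 116.43786 kcal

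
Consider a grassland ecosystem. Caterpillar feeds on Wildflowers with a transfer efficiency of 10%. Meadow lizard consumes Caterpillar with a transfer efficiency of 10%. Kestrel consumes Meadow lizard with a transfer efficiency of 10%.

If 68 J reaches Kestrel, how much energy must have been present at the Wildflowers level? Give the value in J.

68000 J

Cumulative transfer efficiency: 0.1 × 0.1 × 0.1 = 0.001
Wildflowers energy = 68 / 0.001 = 68000 J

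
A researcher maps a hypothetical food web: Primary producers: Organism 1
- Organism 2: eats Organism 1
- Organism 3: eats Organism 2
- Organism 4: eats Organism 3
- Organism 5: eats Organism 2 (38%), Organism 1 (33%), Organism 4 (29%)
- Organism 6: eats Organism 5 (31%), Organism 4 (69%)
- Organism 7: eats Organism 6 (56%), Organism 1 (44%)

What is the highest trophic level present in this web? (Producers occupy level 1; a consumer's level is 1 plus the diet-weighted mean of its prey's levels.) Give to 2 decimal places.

Organism 2: 1 + 1 = 2
Organism 3: 1 + 2 = 3
Organism 4: 1 + 3 = 4
Organism 5: 1 + (0.38×2 + 0.33×1 + 0.29×4) = 3.25
Organism 6: 1 + (0.31×3.25 + 0.69×4) = 4.7675
Organism 7: 1 + (0.56×4.7675 + 0.44×1) = 4.1098

4.77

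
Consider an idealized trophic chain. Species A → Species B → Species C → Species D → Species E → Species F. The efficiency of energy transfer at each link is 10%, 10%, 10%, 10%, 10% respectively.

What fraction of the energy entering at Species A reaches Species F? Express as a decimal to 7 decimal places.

Product of link efficiencies: 0.1 × 0.1 × 0.1 × 0.1 × 0.1 = 0.00001

0.0000100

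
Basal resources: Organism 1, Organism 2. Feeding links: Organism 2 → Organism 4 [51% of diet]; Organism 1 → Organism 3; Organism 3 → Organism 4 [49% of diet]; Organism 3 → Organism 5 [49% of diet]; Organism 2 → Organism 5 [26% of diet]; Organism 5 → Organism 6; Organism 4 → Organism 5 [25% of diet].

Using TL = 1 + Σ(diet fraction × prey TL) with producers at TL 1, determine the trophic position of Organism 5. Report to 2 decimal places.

2.86

Organism 3: 1 + 1 = 2
Organism 4: 1 + (0.49×2 + 0.51×1) = 2.49
Organism 5: 1 + (0.26×1 + 0.49×2 + 0.25×2.49) = 2.8625
Organism 6: 1 + 2.8625 = 3.8625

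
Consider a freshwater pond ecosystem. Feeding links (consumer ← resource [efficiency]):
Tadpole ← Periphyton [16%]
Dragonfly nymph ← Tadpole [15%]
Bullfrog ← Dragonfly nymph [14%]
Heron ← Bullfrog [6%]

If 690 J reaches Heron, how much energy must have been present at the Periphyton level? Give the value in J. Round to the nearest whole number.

Cumulative transfer efficiency: 0.16 × 0.15 × 0.14 × 0.06 = 0.0002016
Periphyton energy = 690 / 0.0002016 = 3422619 J

3422619 J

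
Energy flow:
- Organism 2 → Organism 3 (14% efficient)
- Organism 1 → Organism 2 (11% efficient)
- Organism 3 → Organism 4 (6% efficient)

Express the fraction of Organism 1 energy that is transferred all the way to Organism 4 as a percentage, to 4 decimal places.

Product of link efficiencies: 0.11 × 0.14 × 0.06 = 0.000924
As a percentage: 0.000924 × 100 = 0.0924%

0.0924%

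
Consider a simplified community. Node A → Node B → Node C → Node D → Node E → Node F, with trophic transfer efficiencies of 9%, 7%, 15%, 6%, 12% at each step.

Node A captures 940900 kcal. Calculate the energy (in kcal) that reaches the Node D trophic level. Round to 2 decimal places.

889.15 kcal

Node B: 940900 × 0.09 = 84681 kcal
Node C: 84681 × 0.07 = 5927.67 kcal
Node D: 5927.67 × 0.15 = 889.1505 kcal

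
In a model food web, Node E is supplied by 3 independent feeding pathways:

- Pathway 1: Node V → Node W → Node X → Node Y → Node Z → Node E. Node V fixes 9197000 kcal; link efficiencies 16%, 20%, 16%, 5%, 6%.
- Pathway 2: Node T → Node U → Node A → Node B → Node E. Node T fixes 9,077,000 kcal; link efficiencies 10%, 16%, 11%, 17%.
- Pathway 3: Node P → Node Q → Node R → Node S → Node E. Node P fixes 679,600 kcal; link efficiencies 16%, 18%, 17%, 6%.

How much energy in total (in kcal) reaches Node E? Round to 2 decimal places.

Pathway 1: 9197000 × 0.16 × 0.2 × 0.16 × 0.05 × 0.06 = 141.26592 kcal
Pathway 2: 9077000 × 0.1 × 0.16 × 0.11 × 0.17 = 2715.8384 kcal
Pathway 3: 679600 × 0.16 × 0.18 × 0.17 × 0.06 = 199.639296 kcal
Total at Node E: 141.26592 + 2715.8384 + 199.639296 = 3056.743616 kcal

3056.74 kcal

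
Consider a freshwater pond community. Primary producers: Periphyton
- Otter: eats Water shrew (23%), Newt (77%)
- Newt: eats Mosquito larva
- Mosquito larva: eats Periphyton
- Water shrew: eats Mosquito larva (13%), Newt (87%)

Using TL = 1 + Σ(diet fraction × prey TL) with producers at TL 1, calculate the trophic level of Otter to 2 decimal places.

4.20

Mosquito larva: 1 + 1 = 2
Newt: 1 + 2 = 3
Water shrew: 1 + (0.13×2 + 0.87×3) = 3.87
Otter: 1 + (0.23×3.87 + 0.77×3) = 4.2001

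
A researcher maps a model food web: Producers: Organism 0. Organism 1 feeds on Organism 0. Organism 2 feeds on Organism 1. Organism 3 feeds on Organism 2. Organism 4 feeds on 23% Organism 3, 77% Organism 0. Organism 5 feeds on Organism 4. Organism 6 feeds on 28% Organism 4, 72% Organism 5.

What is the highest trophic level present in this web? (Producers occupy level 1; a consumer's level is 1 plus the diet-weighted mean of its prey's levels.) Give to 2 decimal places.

4.41

Organism 1: 1 + 1 = 2
Organism 2: 1 + 2 = 3
Organism 3: 1 + 3 = 4
Organism 4: 1 + (0.23×4 + 0.77×1) = 2.69
Organism 5: 1 + 2.69 = 3.69
Organism 6: 1 + (0.28×2.69 + 0.72×3.69) = 4.41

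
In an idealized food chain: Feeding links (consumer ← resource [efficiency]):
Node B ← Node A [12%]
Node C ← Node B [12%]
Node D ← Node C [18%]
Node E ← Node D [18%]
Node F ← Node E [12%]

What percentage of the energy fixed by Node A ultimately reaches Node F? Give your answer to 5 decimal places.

0.00560%

Product of link efficiencies: 0.12 × 0.12 × 0.18 × 0.18 × 0.12 = 0.0000559872
As a percentage: 0.0000559872 × 100 = 0.00560%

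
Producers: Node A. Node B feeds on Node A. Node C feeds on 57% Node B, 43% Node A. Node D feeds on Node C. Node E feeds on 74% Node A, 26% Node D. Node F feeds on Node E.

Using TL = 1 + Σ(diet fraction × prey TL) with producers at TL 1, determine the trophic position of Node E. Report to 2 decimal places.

2.67

Node B: 1 + 1 = 2
Node C: 1 + (0.57×2 + 0.43×1) = 2.57
Node D: 1 + 2.57 = 3.57
Node E: 1 + (0.74×1 + 0.26×3.57) = 2.6682
Node F: 1 + 2.6682 = 3.6682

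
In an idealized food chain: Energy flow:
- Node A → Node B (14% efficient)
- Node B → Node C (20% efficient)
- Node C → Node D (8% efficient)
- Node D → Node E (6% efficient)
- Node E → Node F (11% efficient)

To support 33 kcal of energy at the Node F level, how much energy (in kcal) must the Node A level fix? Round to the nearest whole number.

2232143 kcal

Cumulative transfer efficiency: 0.14 × 0.2 × 0.08 × 0.06 × 0.11 = 0.000014784
Node A energy = 33 / 0.000014784 = 2232143 kcal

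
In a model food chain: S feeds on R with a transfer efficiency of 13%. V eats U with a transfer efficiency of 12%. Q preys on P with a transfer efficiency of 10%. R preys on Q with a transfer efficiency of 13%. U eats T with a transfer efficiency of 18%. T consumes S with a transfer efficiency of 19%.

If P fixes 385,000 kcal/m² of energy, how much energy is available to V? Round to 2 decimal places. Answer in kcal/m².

Q: 385000 × 0.1 = 38500 kcal/m²
R: 38500 × 0.13 = 5005 kcal/m²
S: 5005 × 0.13 = 650.65 kcal/m²
T: 650.65 × 0.19 = 123.6235 kcal/m²
U: 123.6235 × 0.18 = 22.25223 kcal/m²
V: 22.25223 × 0.12 = 2.6702676 kcal/m²

2.67 kcal/m²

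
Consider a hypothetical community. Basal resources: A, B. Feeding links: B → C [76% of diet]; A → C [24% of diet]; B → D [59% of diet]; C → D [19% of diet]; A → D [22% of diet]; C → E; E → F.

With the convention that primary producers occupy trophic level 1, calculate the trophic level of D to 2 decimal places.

C: 1 + (0.76×1 + 0.24×1) = 2
D: 1 + (0.59×1 + 0.19×2 + 0.22×1) = 2.19
E: 1 + 2 = 3
F: 1 + 3 = 4

2.19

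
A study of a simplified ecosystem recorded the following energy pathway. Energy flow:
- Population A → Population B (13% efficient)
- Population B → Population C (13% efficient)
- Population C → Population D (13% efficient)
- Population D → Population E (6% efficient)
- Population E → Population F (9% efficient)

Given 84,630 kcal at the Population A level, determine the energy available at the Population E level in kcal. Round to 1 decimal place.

Population B: 84630 × 0.13 = 11001.9 kcal
Population C: 11001.9 × 0.13 = 1430.247 kcal
Population D: 1430.247 × 0.13 = 185.93211 kcal
Population E: 185.93211 × 0.06 = 11.1559266 kcal

11.2 kcal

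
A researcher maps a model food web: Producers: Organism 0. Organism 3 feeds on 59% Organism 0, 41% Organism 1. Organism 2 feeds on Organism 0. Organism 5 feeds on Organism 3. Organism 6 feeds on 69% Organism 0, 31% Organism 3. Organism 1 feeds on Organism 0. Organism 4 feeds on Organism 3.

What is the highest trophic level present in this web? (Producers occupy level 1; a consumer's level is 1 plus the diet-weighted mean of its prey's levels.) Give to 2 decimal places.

Organism 1: 1 + 1 = 2
Organism 2: 1 + 1 = 2
Organism 3: 1 + (0.59×1 + 0.41×2) = 2.41
Organism 4: 1 + 2.41 = 3.41
Organism 5: 1 + 2.41 = 3.41
Organism 6: 1 + (0.69×1 + 0.31×2.41) = 2.4371

3.41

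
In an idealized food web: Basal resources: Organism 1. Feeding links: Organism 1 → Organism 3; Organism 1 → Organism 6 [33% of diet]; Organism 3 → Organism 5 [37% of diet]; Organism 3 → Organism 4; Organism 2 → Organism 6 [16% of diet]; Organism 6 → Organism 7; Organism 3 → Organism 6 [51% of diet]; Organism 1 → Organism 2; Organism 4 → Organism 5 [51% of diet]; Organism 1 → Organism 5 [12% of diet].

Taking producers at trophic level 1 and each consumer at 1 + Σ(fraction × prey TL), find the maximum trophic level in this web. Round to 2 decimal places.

Organism 2: 1 + 1 = 2
Organism 3: 1 + 1 = 2
Organism 4: 1 + 2 = 3
Organism 5: 1 + (0.37×2 + 0.12×1 + 0.51×3) = 3.39
Organism 6: 1 + (0.51×2 + 0.33×1 + 0.16×2) = 2.67
Organism 7: 1 + 2.67 = 3.67

3.67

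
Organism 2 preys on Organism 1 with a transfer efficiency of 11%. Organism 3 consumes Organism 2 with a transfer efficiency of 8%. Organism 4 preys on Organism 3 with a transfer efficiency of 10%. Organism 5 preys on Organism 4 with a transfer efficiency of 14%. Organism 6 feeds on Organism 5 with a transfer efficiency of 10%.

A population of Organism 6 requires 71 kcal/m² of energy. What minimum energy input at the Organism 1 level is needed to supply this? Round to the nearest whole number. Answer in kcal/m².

Cumulative transfer efficiency: 0.11 × 0.08 × 0.1 × 0.14 × 0.1 = 0.00001232
Organism 1 energy = 71 / 0.00001232 = 5762987 kcal/m²

5762987 kcal/m²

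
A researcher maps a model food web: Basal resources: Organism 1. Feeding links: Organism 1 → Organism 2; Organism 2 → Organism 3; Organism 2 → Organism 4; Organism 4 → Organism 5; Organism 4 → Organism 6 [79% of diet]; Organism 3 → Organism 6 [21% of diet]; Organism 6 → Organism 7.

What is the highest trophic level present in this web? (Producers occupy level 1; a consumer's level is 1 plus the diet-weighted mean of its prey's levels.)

5

Organism 2: 1 + 1 = 2
Organism 3: 1 + 2 = 3
Organism 4: 1 + 2 = 3
Organism 5: 1 + 3 = 4
Organism 6: 1 + (0.79×3 + 0.21×3) = 4
Organism 7: 1 + 4 = 5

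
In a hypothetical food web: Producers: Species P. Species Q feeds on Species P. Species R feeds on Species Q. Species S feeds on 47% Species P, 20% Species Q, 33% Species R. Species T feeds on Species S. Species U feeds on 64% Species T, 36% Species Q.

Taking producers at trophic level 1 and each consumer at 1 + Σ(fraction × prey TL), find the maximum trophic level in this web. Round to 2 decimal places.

Species Q: 1 + 1 = 2
Species R: 1 + 2 = 3
Species S: 1 + (0.47×1 + 0.2×2 + 0.33×3) = 2.86
Species T: 1 + 2.86 = 3.86
Species U: 1 + (0.64×3.86 + 0.36×2) = 4.1904

4.19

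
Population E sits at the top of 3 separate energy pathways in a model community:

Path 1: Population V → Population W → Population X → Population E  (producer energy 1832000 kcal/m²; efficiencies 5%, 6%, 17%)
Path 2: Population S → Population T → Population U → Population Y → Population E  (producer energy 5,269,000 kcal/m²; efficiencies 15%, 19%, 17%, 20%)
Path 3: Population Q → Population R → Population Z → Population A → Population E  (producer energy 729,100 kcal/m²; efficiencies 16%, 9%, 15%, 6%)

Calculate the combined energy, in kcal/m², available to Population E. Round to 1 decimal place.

Path 1: 1832000 × 0.05 × 0.06 × 0.17 = 934.32 kcal/m²
Path 2: 5269000 × 0.15 × 0.19 × 0.17 × 0.2 = 5105.661 kcal/m²
Path 3: 729100 × 0.16 × 0.09 × 0.15 × 0.06 = 94.49136 kcal/m²
Total at Population E: 934.32 + 5105.661 + 94.49136 = 6134.47236 kcal/m²

6134.5 kcal/m²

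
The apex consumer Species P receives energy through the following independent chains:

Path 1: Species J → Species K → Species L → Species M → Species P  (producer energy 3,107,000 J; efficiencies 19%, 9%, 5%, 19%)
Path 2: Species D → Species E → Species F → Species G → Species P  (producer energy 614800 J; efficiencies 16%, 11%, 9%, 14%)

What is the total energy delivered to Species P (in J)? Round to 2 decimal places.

Path 1: 3107000 × 0.19 × 0.09 × 0.05 × 0.19 = 504.73215 J
Path 2: 614800 × 0.16 × 0.11 × 0.09 × 0.14 = 136.338048 J
Total at Species P: 504.73215 + 136.338048 = 641.070198 J

641.07 J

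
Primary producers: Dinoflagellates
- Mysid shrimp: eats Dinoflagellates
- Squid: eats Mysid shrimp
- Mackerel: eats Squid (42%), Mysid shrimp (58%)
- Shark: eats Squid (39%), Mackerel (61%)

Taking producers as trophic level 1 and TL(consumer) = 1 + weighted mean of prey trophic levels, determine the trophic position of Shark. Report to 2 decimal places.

Mysid shrimp: 1 + 1 = 2
Squid: 1 + 2 = 3
Mackerel: 1 + (0.42×3 + 0.58×2) = 3.42
Shark: 1 + (0.39×3 + 0.61×3.42) = 4.2562

4.26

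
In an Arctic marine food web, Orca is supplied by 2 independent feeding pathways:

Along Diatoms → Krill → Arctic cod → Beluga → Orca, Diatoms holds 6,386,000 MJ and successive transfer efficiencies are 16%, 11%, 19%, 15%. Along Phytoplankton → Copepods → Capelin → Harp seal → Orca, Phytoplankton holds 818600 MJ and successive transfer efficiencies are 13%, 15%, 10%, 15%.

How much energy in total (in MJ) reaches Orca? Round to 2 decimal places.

3442.66 MJ

Via Diatoms: 6386000 × 0.16 × 0.11 × 0.19 × 0.15 = 3203.2176 MJ
Via Phytoplankton: 818600 × 0.13 × 0.15 × 0.1 × 0.15 = 239.4405 MJ
Total at Orca: 3203.2176 + 239.4405 = 3442.6581 MJ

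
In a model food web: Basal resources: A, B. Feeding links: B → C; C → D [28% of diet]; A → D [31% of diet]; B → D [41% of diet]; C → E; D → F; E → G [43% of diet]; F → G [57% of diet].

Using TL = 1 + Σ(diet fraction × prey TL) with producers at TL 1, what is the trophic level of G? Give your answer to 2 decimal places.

4.16

C: 1 + 1 = 2
D: 1 + (0.28×2 + 0.31×1 + 0.41×1) = 2.28
E: 1 + 2 = 3
F: 1 + 2.28 = 3.28
G: 1 + (0.43×3 + 0.57×3.28) = 4.1596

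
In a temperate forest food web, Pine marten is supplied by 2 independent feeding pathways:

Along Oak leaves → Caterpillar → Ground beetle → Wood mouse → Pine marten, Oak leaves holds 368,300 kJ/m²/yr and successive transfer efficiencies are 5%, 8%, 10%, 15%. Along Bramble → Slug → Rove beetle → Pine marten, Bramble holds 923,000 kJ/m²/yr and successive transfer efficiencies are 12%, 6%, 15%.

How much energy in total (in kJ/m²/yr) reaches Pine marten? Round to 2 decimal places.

1018.94 kJ/m²/yr

Via Oak leaves: 368300 × 0.05 × 0.08 × 0.1 × 0.15 = 22.098 kJ/m²/yr
Via Bramble: 923000 × 0.12 × 0.06 × 0.15 = 996.84 kJ/m²/yr
Total at Pine marten: 22.098 + 996.84 = 1018.938 kJ/m²/yr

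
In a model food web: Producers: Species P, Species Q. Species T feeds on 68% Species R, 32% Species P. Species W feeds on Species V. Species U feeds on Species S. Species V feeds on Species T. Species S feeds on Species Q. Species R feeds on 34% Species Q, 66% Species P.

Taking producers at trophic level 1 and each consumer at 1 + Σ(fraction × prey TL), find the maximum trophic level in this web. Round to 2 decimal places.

Species R: 1 + (0.34×1 + 0.66×1) = 2
Species S: 1 + 1 = 2
Species T: 1 + (0.68×2 + 0.32×1) = 2.68
Species U: 1 + 2 = 3
Species V: 1 + 2.68 = 3.68
Species W: 1 + 3.68 = 4.68

4.68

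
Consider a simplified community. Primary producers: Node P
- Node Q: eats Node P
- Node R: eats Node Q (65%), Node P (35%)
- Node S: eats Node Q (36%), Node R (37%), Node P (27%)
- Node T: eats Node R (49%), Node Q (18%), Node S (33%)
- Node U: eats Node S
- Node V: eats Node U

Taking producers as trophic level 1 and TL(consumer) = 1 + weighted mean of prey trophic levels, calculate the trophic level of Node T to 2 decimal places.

Node Q: 1 + 1 = 2
Node R: 1 + (0.65×2 + 0.35×1) = 2.65
Node S: 1 + (0.36×2 + 0.37×2.65 + 0.27×1) = 2.9705
Node T: 1 + (0.49×2.65 + 0.18×2 + 0.33×2.9705) = 3.638765
Node U: 1 + 2.9705 = 3.9705
Node V: 1 + 3.9705 = 4.9705

3.64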